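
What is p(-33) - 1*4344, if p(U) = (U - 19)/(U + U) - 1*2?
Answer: -143392/33 ≈ -4345.2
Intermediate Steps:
p(U) = -2 + (-19 + U)/(2*U) (p(U) = (-19 + U)/((2*U)) - 2 = (-19 + U)*(1/(2*U)) - 2 = (-19 + U)/(2*U) - 2 = -2 + (-19 + U)/(2*U))
p(-33) - 1*4344 = (1/2)*(-19 - 3*(-33))/(-33) - 1*4344 = (1/2)*(-1/33)*(-19 + 99) - 4344 = (1/2)*(-1/33)*80 - 4344 = -40/33 - 4344 = -143392/33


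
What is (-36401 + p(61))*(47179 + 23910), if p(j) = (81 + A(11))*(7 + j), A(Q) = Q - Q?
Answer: -2196152477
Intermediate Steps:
A(Q) = 0
p(j) = 567 + 81*j (p(j) = (81 + 0)*(7 + j) = 81*(7 + j) = 567 + 81*j)
(-36401 + p(61))*(47179 + 23910) = (-36401 + (567 + 81*61))*(47179 + 23910) = (-36401 + (567 + 4941))*71089 = (-36401 + 5508)*71089 = -30893*71089 = -2196152477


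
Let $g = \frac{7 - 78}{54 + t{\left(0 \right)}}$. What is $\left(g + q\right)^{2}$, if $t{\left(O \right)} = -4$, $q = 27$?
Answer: $\frac{1635841}{2500} \approx 654.34$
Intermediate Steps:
$g = - \frac{71}{50}$ ($g = \frac{7 - 78}{54 - 4} = - \frac{71}{50} \approx -1.42$)
$\left(g + q\right)^{2} = \left(- \frac{71}{50} + 27\right)^{2} = \left(\frac{1279}{50}\right)^{2} = \frac{1635841}{2500}$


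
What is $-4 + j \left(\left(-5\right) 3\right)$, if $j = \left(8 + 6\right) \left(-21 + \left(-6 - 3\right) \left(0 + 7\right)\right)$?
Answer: $17636$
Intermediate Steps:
$j = -1176$ ($j = 14 \left(-21 - 63\right) = 14 \left(-84\right) = -1176$)
$-4 + j \left(\left(-5\right) 3\right) = -4 - 1176 \left(\left(-5\right) 3\right) = -4 - -17640 = -4 + 17640 = 17636$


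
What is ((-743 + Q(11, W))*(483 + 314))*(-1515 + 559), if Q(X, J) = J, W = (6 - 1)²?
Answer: 547067176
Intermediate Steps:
W = 25 (W = 5² = 25)
((-743 + Q(11, W))*(483 + 314))*(-1515 + 559) = ((-743 + 25)*(483 + 314))*(-1515 + 559) = -718*797*(-956) = -572246*(-956) = 547067176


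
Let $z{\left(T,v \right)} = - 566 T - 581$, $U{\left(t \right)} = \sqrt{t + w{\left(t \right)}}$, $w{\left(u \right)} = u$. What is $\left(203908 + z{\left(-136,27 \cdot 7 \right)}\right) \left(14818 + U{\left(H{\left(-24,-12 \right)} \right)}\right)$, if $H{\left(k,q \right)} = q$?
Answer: $4153529854 + 560606 i \sqrt{6} \approx 4.1535 \cdot 10^{9} + 1.3732 \cdot 10^{6} i$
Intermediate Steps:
$U{\left(t \right)} = \sqrt{2} \sqrt{t}$ ($U{\left(t \right)} = \sqrt{t + t} = \sqrt{2 t} = \sqrt{2} \sqrt{t}$)
$z{\left(T,v \right)} = -581 - 566 T$
$\left(203908 + z{\left(-136,27 \cdot 7 \right)}\right) \left(14818 + U{\left(H{\left(-24,-12 \right)} \right)}\right) = \left(203908 - -76395\right) \left(14818 + \sqrt{2} \sqrt{-12}\right) = \left(203908 + \left(-581 + 76976\right)\right) \left(14818 + \sqrt{2} \cdot 2 i \sqrt{3}\right) = \left(203908 + 76395\right) \left(14818 + 2 i \sqrt{6}\right) = 280303 \left(14818 + 2 i \sqrt{6}\right) = 4153529854 + 560606 i \sqrt{6}$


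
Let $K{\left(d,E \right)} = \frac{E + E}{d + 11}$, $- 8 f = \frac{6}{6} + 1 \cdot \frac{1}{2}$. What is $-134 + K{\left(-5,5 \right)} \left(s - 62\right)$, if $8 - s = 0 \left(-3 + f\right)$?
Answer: $-224$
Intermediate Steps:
$f = - \frac{3}{16}$ ($f = - \frac{\frac{6}{6} + 1 \cdot \frac{1}{2}}{8} = - \frac{6 \cdot \frac{1}{6} + 1 \cdot \frac{1}{2}}{8} = - \frac{1 + \frac{1}{2}}{8} = \left(- \frac{1}{8}\right) \frac{3}{2} = - \frac{3}{16} \approx -0.1875$)
$K{\left(d,E \right)} = \frac{2 E}{11 + d}$
$s = 8$ ($s = 8 - 0 \left(-3 - \frac{3}{16}\right) = 8 - 0 \left(- \frac{51}{16}\right) = 8 - 0 = 8 + 0 = 8$)
$-134 + K{\left(-5,5 \right)} \left(s - 62\right) = -134 + 2 \cdot 5 \frac{1}{11 - 5} \left(8 - 62\right) = -134 + 2 \cdot 5 \cdot \frac{1}{6} \left(-54\right) = -134 + \frac{5}{3} \left(-54\right) = -134 - 90 = -224$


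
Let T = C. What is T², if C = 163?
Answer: 26569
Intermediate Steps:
T = 163
T² = 163² = 26569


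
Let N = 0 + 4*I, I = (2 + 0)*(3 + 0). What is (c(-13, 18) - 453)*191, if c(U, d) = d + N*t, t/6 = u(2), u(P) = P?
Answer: -28077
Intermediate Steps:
t = 12 (t = 6*2 = 12)
I = 6 (I = 2*3 = 6)
N = 24 (N = 0 + 4*6 = 0 + 24 = 24)
c(U, d) = 288 + d (c(U, d) = d + 24*12 = d + 288 = 288 + d)
(c(-13, 18) - 453)*191 = ((288 + 18) - 453)*191 = (306 - 453)*191 = -147*191 = -28077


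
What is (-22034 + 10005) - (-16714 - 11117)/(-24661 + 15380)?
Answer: -111668980/9281 ≈ -12032.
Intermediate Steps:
(-22034 + 10005) - (-16714 - 11117)/(-24661 + 15380) = -12029 - (-27831)/(-9281) = -12029 - (-27831)*(-1)/9281 = -12029 - 1*27831/9281 = -12029 - 27831/9281 = -111668980/9281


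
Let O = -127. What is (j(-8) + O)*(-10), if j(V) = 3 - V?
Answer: 1160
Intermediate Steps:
(j(-8) + O)*(-10) = ((3 - 1*(-8)) - 127)*(-10) = ((3 + 8) - 127)*(-10) = (11 - 127)*(-10) = -116*(-10) = 1160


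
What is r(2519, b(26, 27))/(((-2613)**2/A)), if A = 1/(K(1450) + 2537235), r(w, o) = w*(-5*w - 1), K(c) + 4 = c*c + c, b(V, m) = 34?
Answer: -473572/472968832167 ≈ -1.0013e-6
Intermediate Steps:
K(c) = -4 + c + c**2 (K(c) = -4 + (c*c + c) = -4 + (c**2 + c) = -4 + (c + c**2) = -4 + c + c**2)
r(w, o) = w*(-1 - 5*w)
A = 1/4641181 (A = 1/((-4 + 1450 + 1450**2) + 2537235) = 1/((-4 + 1450 + 2102500) + 2537235) = 1/(2103946 + 2537235) = 1/4641181 ≈ 2.1546e-7)
r(2519, b(26, 27))/(((-2613)**2/A)) = (-1*2519*(1 + 5*2519))/(((-2613)**2/(1/4641181))) = (-1*2519*(1 + 12595))/((6827769*4641181)) = -1*2519*12596/31688911755189 = -31729324*1/31688911755189 = -473572/472968832167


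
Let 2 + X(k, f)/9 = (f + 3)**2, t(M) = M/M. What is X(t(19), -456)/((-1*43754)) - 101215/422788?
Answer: -392630037577/9249333076 ≈ -42.450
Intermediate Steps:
t(M) = 1
X(k, f) = -18 + 9*(3 + f)**2 (X(k, f) = -18 + 9*(f + 3)**2 = -18 + 9*(3 + f)**2)
X(t(19), -456)/((-1*43754)) - 101215/422788 = (-18 + 9*(3 - 456)**2)/((-1*43754)) - 101215/422788 = (-18 + 9*(-453)**2)/(-43754) - 101215*1/422788 = (-18 + 9*205209)*(-1/43754) - 101215/422788 = (-18 + 1846881)*(-1/43754) - 101215/422788 = 1846863*(-1/43754) - 101215/422788 = -1846863/43754 - 101215/422788 = -392630037577/9249333076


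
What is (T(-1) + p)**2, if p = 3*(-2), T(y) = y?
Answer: 49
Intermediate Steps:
p = -6
(T(-1) + p)**2 = (-1 - 6)**2 = (-7)**2 = 49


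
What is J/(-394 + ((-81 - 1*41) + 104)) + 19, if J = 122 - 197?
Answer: 7903/412 ≈ 19.182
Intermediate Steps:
J = -75
J/(-394 + ((-81 - 1*41) + 104)) + 19 = -75/(-394 + ((-81 - 1*41) + 104)) + 19 = -75/(-394 + ((-81 - 41) + 104)) + 19 = -75/(-394 + (-122 + 104)) + 19 = -75/(-394 - 18) + 19 = -75/(-412) + 19 = -1/412*(-75) + 19 = 75/412 + 19 = 7903/412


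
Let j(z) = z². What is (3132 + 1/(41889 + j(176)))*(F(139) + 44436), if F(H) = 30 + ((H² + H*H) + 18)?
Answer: 18970448883806/72865 ≈ 2.6035e+8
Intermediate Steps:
F(H) = 48 + 2*H² (F(H) = 30 + ((H² + H²) + 18) = 30 + (2*H² + 18) = 30 + (18 + 2*H²) = 48 + 2*H²)
(3132 + 1/(41889 + j(176)))*(F(139) + 44436) = (3132 + 1/(41889 + 176²))*((48 + 2*139²) + 44436) = (3132 + 1/(41889 + 30976))*((48 + 2*19321) + 44436) = (3132 + 1/72865)*((48 + 38642) + 44436) = (3132 + 1/72865)*(38690 + 44436) = (228213181/72865)*83126 = 18970448883806/72865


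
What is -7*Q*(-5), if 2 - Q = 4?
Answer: -70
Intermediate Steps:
Q = -2 (Q = 2 - 1*4 = 2 - 4 = -2)
-7*Q*(-5) = -7*(-2)*(-5) = 14*(-5) = -70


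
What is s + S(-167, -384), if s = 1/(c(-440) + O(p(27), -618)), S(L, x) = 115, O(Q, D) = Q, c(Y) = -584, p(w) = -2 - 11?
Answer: 68654/597 ≈ 115.00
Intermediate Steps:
p(w) = -13
s = -1/597 (s = 1/(-584 - 13) = 1/(-597) = -1/597 ≈ -0.0016750)
s + S(-167, -384) = -1/597 + 115 = 68654/597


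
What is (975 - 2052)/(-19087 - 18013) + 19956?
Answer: 740368677/37100 ≈ 19956.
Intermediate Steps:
(975 - 2052)/(-19087 - 18013) + 19956 = -1077/(-37100) + 19956 = -1077*(-1/37100) + 19956 = 1077/37100 + 19956 = 740368677/37100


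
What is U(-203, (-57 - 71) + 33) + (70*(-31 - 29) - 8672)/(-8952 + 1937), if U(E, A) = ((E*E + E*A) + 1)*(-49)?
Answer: -20794235953/7015 ≈ -2.9643e+6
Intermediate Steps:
U(E, A) = -49 - 49*E² - 49*A*E (U(E, A) = ((E² + A*E) + 1)*(-49) = (1 + E² + A*E)*(-49) = -49 - 49*E² - 49*A*E)
U(-203, (-57 - 71) + 33) + (70*(-31 - 29) - 8672)/(-8952 + 1937) = (-49 - 49*(-203)² - 49*((-57 - 71) + 33)*(-203)) + (70*(-31 - 29) - 8672)/(-8952 + 1937) = (-49 - 49*41209 - 49*(-128 + 33)*(-203)) + (70*(-60) - 8672)/(-7015) = (-49 - 2019241 - 49*(-95)*(-203)) + (-4200 - 8672)*(-1/7015) = (-49 - 2019241 - 944965) - 12872*(-1/7015) = -2964255 + 12872/7015 = -20794235953/7015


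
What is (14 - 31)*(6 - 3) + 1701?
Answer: 1650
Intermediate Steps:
(14 - 31)*(6 - 3) + 1701 = -17*3 + 1701 = -51 + 1701 = 1650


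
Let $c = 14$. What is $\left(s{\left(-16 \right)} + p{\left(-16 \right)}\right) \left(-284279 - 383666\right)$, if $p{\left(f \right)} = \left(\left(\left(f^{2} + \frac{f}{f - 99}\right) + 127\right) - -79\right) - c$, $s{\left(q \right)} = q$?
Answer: $- \frac{6638838944}{23} \approx -2.8865 \cdot 10^{8}$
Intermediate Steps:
$p{\left(f \right)} = 192 + f^{2} + \frac{f}{-99 + f}$ ($p{\left(f \right)} = \left(\left(\left(f^{2} + \frac{f}{f - 99}\right) + 127\right) - -79\right) - 14 = \left(\left(\left(f^{2} + \frac{f}{-99 + f}\right) + 127\right) + 79\right) - 14 = \left(\left(127 + f^{2} + \frac{f}{-99 + f}\right) + 79\right) - 14 = \left(206 + f^{2} + \frac{f}{-99 + f}\right) - 14 = 192 + f^{2} + \frac{f}{-99 + f}$)
$\left(s{\left(-16 \right)} + p{\left(-16 \right)}\right) \left(-284279 - 383666\right) = \left(-16 + \frac{-19008 + \left(-16\right)^{3} - 99 \left(-16\right)^{2} + 193 \left(-16\right)}{-99 - 16}\right) \left(-284279 - 383666\right) = \left(-16 + \frac{-19008 - 4096 - 25344 - 3088}{-115}\right) \left(-667945\right) = \left(-16 - \frac{-19008 - 4096 - 25344 - 3088}{115}\right) \left(-667945\right) = \left(-16 - - \frac{51536}{115}\right) \left(-667945\right) = \left(-16 + \frac{51536}{115}\right) \left(-667945\right) = \frac{49696}{115} \left(-667945\right) = - \frac{6638838944}{23}$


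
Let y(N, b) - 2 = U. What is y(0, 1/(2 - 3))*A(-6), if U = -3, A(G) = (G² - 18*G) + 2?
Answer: -146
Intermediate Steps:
A(G) = 2 + G² - 18*G
y(N, b) = -1 (y(N, b) = 2 - 3 = -1)
y(0, 1/(2 - 3))*A(-6) = -(2 + (-6)² - 18*(-6)) = -(2 + 36 + 108) = -1*146 = -146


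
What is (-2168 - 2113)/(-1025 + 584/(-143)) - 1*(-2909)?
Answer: 142899238/49053 ≈ 2913.2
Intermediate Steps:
(-2168 - 2113)/(-1025 + 584/(-143)) - 1*(-2909) = -4281/(-1025 + 584*(-1/143)) + 2909 = -4281/(-1025 - 584/143) + 2909 = -4281/(-147159/143) + 2909 = -4281*(-143/147159) + 2909 = 204061/49053 + 2909 = 142899238/49053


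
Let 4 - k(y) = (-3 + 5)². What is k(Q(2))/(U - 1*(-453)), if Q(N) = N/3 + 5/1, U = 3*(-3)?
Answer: 0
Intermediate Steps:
U = -9
Q(N) = 5 + N/3 (Q(N) = N*(⅓) + 5*1 = N/3 + 5 = 5 + N/3)
k(y) = 0 (k(y) = 4 - (-3 + 5)² = 4 - 1*2² = 4 - 1*4 = 4 - 4 = 0)
k(Q(2))/(U - 1*(-453)) = 0/(-9 - 1*(-453)) = 0/(-9 + 453) = 0/444 = 0*(1/444) = 0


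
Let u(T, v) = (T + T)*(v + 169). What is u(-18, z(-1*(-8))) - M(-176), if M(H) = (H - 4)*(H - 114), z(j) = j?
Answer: -58572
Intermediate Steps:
u(T, v) = 2*T*(169 + v) (u(T, v) = (2*T)*(169 + v) = 2*T*(169 + v))
M(H) = (-114 + H)*(-4 + H) (M(H) = (-4 + H)*(-114 + H) = (-114 + H)*(-4 + H))
u(-18, z(-1*(-8))) - M(-176) = 2*(-18)*(169 - 1*(-8)) - (456 + (-176)² - 118*(-176)) = 2*(-18)*(169 + 8) - (456 + 30976 + 20768) = 2*(-18)*177 - 1*52200 = -6372 - 52200 = -58572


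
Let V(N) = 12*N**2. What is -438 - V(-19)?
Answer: -4770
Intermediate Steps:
-438 - V(-19) = -438 - 12*(-19)**2 = -438 - 12*361 = -438 - 1*4332 = -438 - 4332 = -4770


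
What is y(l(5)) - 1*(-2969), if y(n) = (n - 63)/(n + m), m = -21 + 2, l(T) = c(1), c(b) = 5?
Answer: 20812/7 ≈ 2973.1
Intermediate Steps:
l(T) = 5
m = -19
y(n) = (-63 + n)/(-19 + n) (y(n) = (n - 63)/(n - 19) = (-63 + n)/(-19 + n))
y(l(5)) - 1*(-2969) = (-63 + 5)/(-19 + 5) - 1*(-2969) = -58/(-14) + 2969 = -1/14*(-58) + 2969 = 29/7 + 2969 = 20812/7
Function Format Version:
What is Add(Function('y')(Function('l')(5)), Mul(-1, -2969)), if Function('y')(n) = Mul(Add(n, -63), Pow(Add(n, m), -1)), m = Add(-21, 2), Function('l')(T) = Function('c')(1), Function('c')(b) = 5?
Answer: Rational(20812, 7) ≈ 2973.1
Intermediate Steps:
Function('l')(T) = 5
m = -19
Function('y')(n) = Mul(Pow(Add(-19, n), -1), Add(-63, n)) (Function('y')(n) = Mul(Add(n, -63), Pow(Add(n, -19), -1)) = Mul(Add(-63, n), Pow(Add(-19, n), -1)) = Mul(Pow(Add(-19, n), -1), Add(-63, n)))
Add(Function('y')(Function('l')(5)), Mul(-1, -2969)) = Add(Mul(Pow(Add(-19, 5), -1), Add(-63, 5)), Mul(-1, -2969)) = Add(Mul(Pow(-14, -1), -58), 2969) = Add(Mul(Rational(-1, 14), -58), 2969) = Add(Rational(29, 7), 2969) = Rational(20812, 7)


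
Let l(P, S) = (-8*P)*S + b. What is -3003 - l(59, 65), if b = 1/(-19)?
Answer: 525864/19 ≈ 27677.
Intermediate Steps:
b = -1/19 ≈ -0.052632
l(P, S) = -1/19 - 8*P*S (l(P, S) = (-8*P)*S - 1/19 = -8*P*S - 1/19 = -1/19 - 8*P*S)
-3003 - l(59, 65) = -3003 - (-1/19 - 8*59*65) = -3003 - (-1/19 - 30680) = -3003 - 1*(-582921/19) = -3003 + 582921/19 = 525864/19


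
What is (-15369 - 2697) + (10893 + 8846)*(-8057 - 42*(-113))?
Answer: -65373895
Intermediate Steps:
(-15369 - 2697) + (10893 + 8846)*(-8057 - 42*(-113)) = -18066 + 19739*(-8057 + 4746) = -18066 + 19739*(-3311) = -18066 - 65355829 = -65373895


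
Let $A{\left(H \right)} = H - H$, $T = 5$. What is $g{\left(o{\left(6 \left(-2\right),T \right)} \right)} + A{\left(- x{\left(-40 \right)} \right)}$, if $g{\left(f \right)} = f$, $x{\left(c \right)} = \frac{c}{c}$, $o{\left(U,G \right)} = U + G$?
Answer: $-7$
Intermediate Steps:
$o{\left(U,G \right)} = G + U$
$x{\left(c \right)} = 1$
$A{\left(H \right)} = 0$
$g{\left(o{\left(6 \left(-2\right),T \right)} \right)} + A{\left(- x{\left(-40 \right)} \right)} = \left(5 + 6 \left(-2\right)\right) + 0 = \left(5 - 12\right) + 0 = -7 + 0 = -7$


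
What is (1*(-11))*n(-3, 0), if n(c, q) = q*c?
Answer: 0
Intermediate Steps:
n(c, q) = c*q
(1*(-11))*n(-3, 0) = (1*(-11))*(-3*0) = -11*0 = 0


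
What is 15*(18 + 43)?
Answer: 915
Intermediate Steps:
15*(18 + 43) = 15*61 = 915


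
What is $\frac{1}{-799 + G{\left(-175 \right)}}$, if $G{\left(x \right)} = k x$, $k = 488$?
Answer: $- \frac{1}{86199} \approx -1.1601 \cdot 10^{-5}$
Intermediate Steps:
$G{\left(x \right)} = 488 x$
$\frac{1}{-799 + G{\left(-175 \right)}} = \frac{1}{-799 + 488 \left(-175\right)} = \frac{1}{-799 - 85400} = \frac{1}{-86199} = - \frac{1}{86199}$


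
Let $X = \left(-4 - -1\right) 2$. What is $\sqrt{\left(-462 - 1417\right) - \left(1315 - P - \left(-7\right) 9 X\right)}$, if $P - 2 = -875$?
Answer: $i \sqrt{3689} \approx 60.737 i$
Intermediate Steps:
$P = -873$ ($P = 2 - 875 = -873$)
$X = -6$ ($X = \left(-4 + \left(-3 + 4\right)\right) 2 = \left(-4 + 1\right) 2 = \left(-3\right) 2 = -6$)
$\sqrt{\left(-462 - 1417\right) - \left(1315 - P - \left(-7\right) 9 X\right)} = \sqrt{\left(-462 - 1417\right) - \left(2188 - \left(-7\right) 9 \left(-6\right)\right)} = \sqrt{-1879 - 1810} = \sqrt{-3689} = i \sqrt{3689}$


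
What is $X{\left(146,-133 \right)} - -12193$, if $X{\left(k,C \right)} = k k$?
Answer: $33509$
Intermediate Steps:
$X{\left(k,C \right)} = k^{2}$
$X{\left(146,-133 \right)} - -12193 = 146^{2} - -12193 = 21316 + 12193 = 33509$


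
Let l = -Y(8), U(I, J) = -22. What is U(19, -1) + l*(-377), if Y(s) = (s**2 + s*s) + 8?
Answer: 51250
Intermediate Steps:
Y(s) = 8 + 2*s**2 (Y(s) = (s**2 + s**2) + 8 = 2*s**2 + 8 = 8 + 2*s**2)
l = -136 (l = -(8 + 2*8**2) = -(8 + 2*64) = -(8 + 128) = -1*136 = -136)
U(19, -1) + l*(-377) = -22 - 136*(-377) = -22 + 51272 = 51250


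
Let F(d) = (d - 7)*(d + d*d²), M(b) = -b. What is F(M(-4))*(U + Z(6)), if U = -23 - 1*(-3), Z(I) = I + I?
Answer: 1632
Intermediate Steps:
Z(I) = 2*I
F(d) = (-7 + d)*(d + d³)
U = -20 (U = -23 + 3 = -20)
F(M(-4))*(U + Z(6)) = ((-1*(-4))*(-7 - 1*(-4) + (-1*(-4))³ - 7*(-1*(-4))²))*(-20 + 2*6) = (4*(-7 + 4 + 4³ - 7*4²))*(-20 + 12) = (4*(-7 + 4 + 64 - 7*16))*(-8) = (4*(-7 + 4 + 64 - 112))*(-8) = (4*(-51))*(-8) = -204*(-8) = 1632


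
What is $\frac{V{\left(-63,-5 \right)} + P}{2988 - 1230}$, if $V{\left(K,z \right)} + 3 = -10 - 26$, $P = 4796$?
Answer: $\frac{4757}{1758} \approx 2.7059$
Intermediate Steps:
$V{\left(K,z \right)} = -39$ ($V{\left(K,z \right)} = -3 - 36 = -39$)
$\frac{V{\left(-63,-5 \right)} + P}{2988 - 1230} = \frac{-39 + 4796}{2988 - 1230} = \frac{4757}{1758}$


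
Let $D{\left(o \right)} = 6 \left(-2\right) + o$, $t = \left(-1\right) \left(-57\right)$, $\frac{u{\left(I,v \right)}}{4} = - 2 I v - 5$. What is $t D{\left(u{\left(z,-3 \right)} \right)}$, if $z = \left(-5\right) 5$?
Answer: $-36024$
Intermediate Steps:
$z = -25$
$u{\left(I,v \right)} = -20 - 8 I v$ ($u{\left(I,v \right)} = 4 \left(- 2 I v - 5\right) = 4 \left(-5 - 2 I v\right) = -20 - 8 I v$)
$t = 57$
$D{\left(o \right)} = -12 + o$
$t D{\left(u{\left(z,-3 \right)} \right)} = 57 \left(-12 - \left(20 - -600\right)\right) = 57 \left(-12 - 620\right) = 57 \left(-632\right) = -36024$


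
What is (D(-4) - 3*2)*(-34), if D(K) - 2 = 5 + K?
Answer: 102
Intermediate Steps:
D(K) = 7 + K (D(K) = 2 + (5 + K) = 7 + K)
(D(-4) - 3*2)*(-34) = ((7 - 4) - 3*2)*(-34) = (3 - 6)*(-34) = -3*(-34) = 102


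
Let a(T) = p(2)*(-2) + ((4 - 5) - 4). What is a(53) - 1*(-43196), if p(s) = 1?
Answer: 43189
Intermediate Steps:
a(T) = -7 (a(T) = 1*(-2) + ((4 - 5) - 4) = -2 + (-1 - 4) = -2 - 5 = -7)
a(53) - 1*(-43196) = -7 - 1*(-43196) = -7 + 43196 = 43189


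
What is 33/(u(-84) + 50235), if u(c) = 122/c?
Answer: 1386/2109809 ≈ 0.00065693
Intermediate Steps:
33/(u(-84) + 50235) = 33/(122/(-84) + 50235) = 33/(122*(-1/84) + 50235) = 33/(-61/42 + 50235) = 33/(2109809/42) = 33*(42/2109809) = 1386/2109809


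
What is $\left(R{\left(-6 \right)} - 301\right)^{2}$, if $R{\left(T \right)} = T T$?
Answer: $70225$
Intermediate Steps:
$R{\left(T \right)} = T^{2}$
$\left(R{\left(-6 \right)} - 301\right)^{2} = \left(\left(-6\right)^{2} - 301\right)^{2} = \left(36 - 301\right)^{2} = \left(-265\right)^{2} = 70225$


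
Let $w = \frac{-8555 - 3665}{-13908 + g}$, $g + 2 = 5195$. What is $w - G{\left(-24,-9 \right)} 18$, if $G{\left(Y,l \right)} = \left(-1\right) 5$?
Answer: $\frac{159314}{1743} \approx 91.402$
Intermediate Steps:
$g = 5193$ ($g = -2 + 5195 = 5193$)
$G{\left(Y,l \right)} = -5$
$w = \frac{2444}{1743}$ ($w = \frac{-8555 - 3665}{-13908 + 5193} = - \frac{12220}{-8715} = \left(-12220\right) \left(- \frac{1}{8715}\right) = \frac{2444}{1743} \approx 1.4022$)
$w - G{\left(-24,-9 \right)} 18 = \frac{2444}{1743} - \left(-5\right) 18 = \frac{2444}{1743} - -90 = \frac{2444}{1743} + 90 = \frac{159314}{1743}$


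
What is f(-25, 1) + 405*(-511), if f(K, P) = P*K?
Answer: -206980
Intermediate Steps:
f(K, P) = K*P
f(-25, 1) + 405*(-511) = -25*1 + 405*(-511) = -25 - 206955 = -206980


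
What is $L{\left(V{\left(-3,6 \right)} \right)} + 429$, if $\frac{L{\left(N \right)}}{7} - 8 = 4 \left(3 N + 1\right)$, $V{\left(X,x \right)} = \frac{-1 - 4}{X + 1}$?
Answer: $723$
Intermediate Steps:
$V{\left(X,x \right)} = - \frac{5}{1 + X}$
$L{\left(N \right)} = 84 + 84 N$ ($L{\left(N \right)} = 56 + 7 \cdot 4 \left(3 N + 1\right) = 56 + 7 \cdot 4 \left(1 + 3 N\right) = 56 + 7 \left(4 + 12 N\right) = 56 + \left(28 + 84 N\right) = 84 + 84 N$)
$L{\left(V{\left(-3,6 \right)} \right)} + 429 = \left(84 + 84 \left(- \frac{5}{1 - 3}\right)\right) + 429 = \left(84 + 84 \left(- \frac{5}{-2}\right)\right) + 429 = \left(84 + 84 \left(\left(-5\right) \left(- \frac{1}{2}\right)\right)\right) + 429 = \left(84 + 84 \cdot \frac{5}{2}\right) + 429 = \left(84 + 210\right) + 429 = 294 + 429 = 723$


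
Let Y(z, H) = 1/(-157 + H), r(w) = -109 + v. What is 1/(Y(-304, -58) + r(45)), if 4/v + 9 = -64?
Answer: -15695/1711688 ≈ -0.0091693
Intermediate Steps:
v = -4/73 (v = 4/(-9 - 64) = 4/(-73) = 4*(-1/73) = -4/73 ≈ -0.054795)
r(w) = -7961/73 (r(w) = -109 - 4/73 = -7961/73)
1/(Y(-304, -58) + r(45)) = 1/(1/(-157 - 58) - 7961/73) = 1/(1/(-215) - 7961/73) = 1/(-1/215 - 7961/73) = 1/(-1711688/15695) = -15695/1711688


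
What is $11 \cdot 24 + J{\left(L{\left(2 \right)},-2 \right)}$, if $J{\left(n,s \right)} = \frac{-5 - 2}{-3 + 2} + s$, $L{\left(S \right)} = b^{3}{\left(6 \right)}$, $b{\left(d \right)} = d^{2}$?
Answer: $269$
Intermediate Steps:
$L{\left(S \right)} = 46656$ ($L{\left(S \right)} = \left(6^{2}\right)^{3} = 36^{3} = 46656$)
$J{\left(n,s \right)} = 7 + s$ ($J{\left(n,s \right)} = - \frac{7}{-1} + s = \left(-7\right) \left(-1\right) + s = 7 + s$)
$11 \cdot 24 + J{\left(L{\left(2 \right)},-2 \right)} = 11 \cdot 24 + \left(7 - 2\right) = 264 + 5 = 269$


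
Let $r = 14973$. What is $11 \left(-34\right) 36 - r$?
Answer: $-28437$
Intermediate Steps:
$11 \left(-34\right) 36 - r = 11 \left(-34\right) 36 - 14973 = \left(-374\right) 36 - 14973 = -13464 - 14973 = -28437$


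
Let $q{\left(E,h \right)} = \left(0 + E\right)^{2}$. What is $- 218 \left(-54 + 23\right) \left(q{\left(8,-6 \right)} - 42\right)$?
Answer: $148676$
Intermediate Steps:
$q{\left(E,h \right)} = E^{2}$
$- 218 \left(-54 + 23\right) \left(q{\left(8,-6 \right)} - 42\right) = - 218 \left(-54 + 23\right) \left(8^{2} - 42\right) = - 218 \left(- 31 \left(64 - 42\right)\right) = - 218 \left(\left(-31\right) 22\right) = \left(-218\right) \left(-682\right) = 148676$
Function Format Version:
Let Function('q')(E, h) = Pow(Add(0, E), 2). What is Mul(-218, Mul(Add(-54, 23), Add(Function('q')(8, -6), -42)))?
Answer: 148676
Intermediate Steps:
Function('q')(E, h) = Pow(E, 2)
Mul(-218, Mul(Add(-54, 23), Add(Function('q')(8, -6), -42))) = Mul(-218, Mul(Add(-54, 23), Add(Pow(8, 2), -42))) = Mul(-218, Mul(-31, Add(64, -42))) = Mul(-218, Mul(-31, 22)) = Mul(-218, -682) = 148676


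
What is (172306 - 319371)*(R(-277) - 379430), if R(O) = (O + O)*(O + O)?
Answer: 10664271410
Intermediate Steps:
R(O) = 4*O**2 (R(O) = (2*O)*(2*O) = 4*O**2)
(172306 - 319371)*(R(-277) - 379430) = (172306 - 319371)*(4*(-277)**2 - 379430) = -147065*(4*76729 - 379430) = -147065*(306916 - 379430) = -147065*(-72514) = 10664271410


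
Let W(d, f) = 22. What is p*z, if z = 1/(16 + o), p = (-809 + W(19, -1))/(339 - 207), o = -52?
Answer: 787/4752 ≈ 0.16561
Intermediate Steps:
p = -787/132 (p = (-809 + 22)/(339 - 207) = -787/132 ≈ -5.9621)
z = -1/36 (z = 1/(16 - 52) = 1/(-36) = -1/36 ≈ -0.027778)
p*z = -787/132*(-1/36) = 787/4752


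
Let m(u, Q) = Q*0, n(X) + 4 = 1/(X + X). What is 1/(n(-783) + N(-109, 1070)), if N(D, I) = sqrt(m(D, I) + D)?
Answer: -9810990/306557029 - 2452356*I*sqrt(109)/306557029 ≈ -0.032004 - 0.083519*I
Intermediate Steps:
n(X) = -4 + 1/(2*X) (n(X) = -4 + 1/(X + X) = -4 + 1/(2*X))
m(u, Q) = 0
N(D, I) = sqrt(D) (N(D, I) = sqrt(0 + D) = sqrt(D))
1/(n(-783) + N(-109, 1070)) = 1/((-4 + (1/2)/(-783)) + sqrt(-109)) = 1/((-4 + (1/2)*(-1/783)) + I*sqrt(109)) = 1/((-4 - 1/1566) + I*sqrt(109)) = 1/(-6265/1566 + I*sqrt(109))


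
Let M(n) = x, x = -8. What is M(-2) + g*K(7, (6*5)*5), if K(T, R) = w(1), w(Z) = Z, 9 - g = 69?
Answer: -68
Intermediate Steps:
g = -60 (g = 9 - 1*69 = 9 - 69 = -60)
K(T, R) = 1
M(n) = -8
M(-2) + g*K(7, (6*5)*5) = -8 - 60*1 = -8 - 60 = -68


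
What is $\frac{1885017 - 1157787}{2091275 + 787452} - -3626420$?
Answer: $\frac{10439473894570}{2878727} \approx 3.6264 \cdot 10^{6}$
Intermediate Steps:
$\frac{1885017 - 1157787}{2091275 + 787452} - -3626420 = \frac{727230}{2878727} + 3626420 = \frac{10439473894570}{2878727}$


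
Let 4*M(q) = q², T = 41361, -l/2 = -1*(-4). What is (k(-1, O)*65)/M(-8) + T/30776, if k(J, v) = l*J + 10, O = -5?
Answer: 286482/3847 ≈ 74.469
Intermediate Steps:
l = -8 (l = -(-2)*(-4) = -2*4 = -8)
k(J, v) = 10 - 8*J (k(J, v) = -8*J + 10 = 10 - 8*J)
M(q) = q²/4
(k(-1, O)*65)/M(-8) + T/30776 = ((10 - 8*(-1))*65)/(((¼)*(-8)²)) + 41361/30776 = ((10 + 8)*65)/(((¼)*64)) + 41361*(1/30776) = (18*65)/16 + 41361/30776 = 1170*(1/16) + 41361/30776 = 585/8 + 41361/30776 = 286482/3847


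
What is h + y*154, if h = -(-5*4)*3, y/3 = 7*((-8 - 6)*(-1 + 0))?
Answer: 45336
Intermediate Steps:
y = 294 (y = 3*(7*((-8 - 6)*(-1 + 0))) = 3*(7*(-14*(-1))) = 3*(7*14) = 3*98 = 294)
h = 60 (h = -(-20)*3 = -1*(-60) = 60)
h + y*154 = 60 + 294*154 = 60 + 45276 = 45336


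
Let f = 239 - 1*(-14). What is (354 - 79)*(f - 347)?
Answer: -25850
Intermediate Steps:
f = 253 (f = 239 + 14 = 253)
(354 - 79)*(f - 347) = (354 - 79)*(253 - 347) = 275*(-94) = -25850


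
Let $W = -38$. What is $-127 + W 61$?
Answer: $-2445$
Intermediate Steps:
$-127 + W 61 = -127 - 2318 = -2445$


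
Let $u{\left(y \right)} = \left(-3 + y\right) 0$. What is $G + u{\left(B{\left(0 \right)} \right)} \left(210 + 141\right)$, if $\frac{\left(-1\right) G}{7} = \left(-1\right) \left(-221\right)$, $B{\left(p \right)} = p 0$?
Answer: $-1547$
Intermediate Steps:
$B{\left(p \right)} = 0$
$G = -1547$ ($G = - 7 \left(\left(-1\right) \left(-221\right)\right) = \left(-7\right) 221 = -1547$)
$u{\left(y \right)} = 0$
$G + u{\left(B{\left(0 \right)} \right)} \left(210 + 141\right) = -1547 + 0 \left(210 + 141\right) = -1547 + 0 \cdot 351 = -1547 + 0 = -1547$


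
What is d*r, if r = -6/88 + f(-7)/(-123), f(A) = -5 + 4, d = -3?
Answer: 325/1804 ≈ 0.18016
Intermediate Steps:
f(A) = -1
r = -325/5412 (r = -6/88 - 1/(-123) = -6*1/88 - 1*(-1/123) = -3/44 + 1/123 = -325/5412 ≈ -0.060052)
d*r = -3*(-325/5412) = 325/1804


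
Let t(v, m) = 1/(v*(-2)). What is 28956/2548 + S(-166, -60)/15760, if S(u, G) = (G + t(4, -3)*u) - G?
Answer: 456399431/40156480 ≈ 11.366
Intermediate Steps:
t(v, m) = -1/(2*v) (t(v, m) = 1/(-2*v) = -1/(2*v))
S(u, G) = -u/8 (S(u, G) = (G + (-1/2/4)*u) - G = (G + (-1/2*1/4)*u) - G = (G - u/8) - G = -u/8)
28956/2548 + S(-166, -60)/15760 = 28956/2548 - 1/8*(-166)/15760 = 28956*(1/2548) + (83/4)*(1/15760) = 7239/637 + 83/63040 = 456399431/40156480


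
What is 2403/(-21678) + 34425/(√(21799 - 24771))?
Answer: -801/7226 - 34425*I*√743/1486 ≈ -0.11085 - 631.47*I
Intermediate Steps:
2403/(-21678) + 34425/(√(21799 - 24771)) = 2403*(-1/21678) + 34425/(√(-2972)) = -801/7226 + 34425/((2*I*√743)) = -801/7226 + 34425*(-I*√743/1486) = -801/7226 - 34425*I*√743/1486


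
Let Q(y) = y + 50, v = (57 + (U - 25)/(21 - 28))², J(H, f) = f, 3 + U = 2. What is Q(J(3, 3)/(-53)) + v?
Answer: 9702828/2597 ≈ 3736.2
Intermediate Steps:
U = -1 (U = -3 + 2 = -1)
v = 180625/49 (v = (57 + (-1 - 25)/(21 - 28))² = (57 - 26/(-7))² = (57 - 26*(-⅐))² = (57 + 26/7)² = (425/7)² = 180625/49 ≈ 3686.2)
Q(y) = 50 + y
Q(J(3, 3)/(-53)) + v = (50 + 3/(-53)) + 180625/49 = (50 + 3*(-1/53)) + 180625/49 = (50 - 3/53) + 180625/49 = 2647/53 + 180625/49 = 9702828/2597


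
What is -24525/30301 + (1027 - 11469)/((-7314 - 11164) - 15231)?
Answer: -510310183/1021416409 ≈ -0.49961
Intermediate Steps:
-24525/30301 + (1027 - 11469)/((-7314 - 11164) - 15231) = -24525*1/30301 - 10442/(-18478 - 15231) = -24525/30301 - 10442/(-33709) = -24525/30301 - 10442*(-1/33709) = -24525/30301 + 10442/33709 = -510310183/1021416409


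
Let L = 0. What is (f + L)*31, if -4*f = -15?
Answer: 465/4 ≈ 116.25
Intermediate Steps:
f = 15/4 (f = -¼*(-15) = 15/4 ≈ 3.7500)
(f + L)*31 = (15/4 + 0)*31 = (15/4)*31 = 465/4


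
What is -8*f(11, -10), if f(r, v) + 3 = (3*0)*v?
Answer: 24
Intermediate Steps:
f(r, v) = -3 (f(r, v) = -3 + (3*0)*v = -3 + 0*v = -3 + 0 = -3)
-8*f(11, -10) = -8*(-3) = 24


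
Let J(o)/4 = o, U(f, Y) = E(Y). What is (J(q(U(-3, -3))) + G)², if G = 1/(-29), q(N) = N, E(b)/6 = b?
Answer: 4363921/841 ≈ 5189.0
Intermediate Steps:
E(b) = 6*b
U(f, Y) = 6*Y
G = -1/29 ≈ -0.034483
J(o) = 4*o
(J(q(U(-3, -3))) + G)² = (4*(6*(-3)) - 1/29)² = (4*(-18) - 1/29)² = (-72 - 1/29)² = (-2089/29)² = 4363921/841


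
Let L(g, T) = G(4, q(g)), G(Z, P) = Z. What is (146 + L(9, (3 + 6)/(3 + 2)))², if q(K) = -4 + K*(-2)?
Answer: 22500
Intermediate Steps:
q(K) = -4 - 2*K
L(g, T) = 4
(146 + L(9, (3 + 6)/(3 + 2)))² = (146 + 4)² = 150² = 22500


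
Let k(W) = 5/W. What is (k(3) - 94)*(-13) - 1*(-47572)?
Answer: 146317/3 ≈ 48772.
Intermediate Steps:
(k(3) - 94)*(-13) - 1*(-47572) = (5/3 - 94)*(-13) - 1*(-47572) = (5*(⅓) - 94)*(-13) + 47572 = (5/3 - 94)*(-13) + 47572 = -277/3*(-13) + 47572 = 3601/3 + 47572 = 146317/3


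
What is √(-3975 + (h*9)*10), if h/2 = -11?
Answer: I*√5955 ≈ 77.169*I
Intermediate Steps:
h = -22 (h = 2*(-11) = -22)
√(-3975 + (h*9)*10) = √(-3975 - 22*9*10) = √(-3975 - 198*10) = √(-3975 - 1980) = √(-5955) = I*√5955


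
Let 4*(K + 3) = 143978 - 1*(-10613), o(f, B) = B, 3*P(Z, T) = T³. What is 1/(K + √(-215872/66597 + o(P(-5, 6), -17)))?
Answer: 41177990652/1591313175817213 - 16*I*√89774154537/1591313175817213 ≈ 2.5877e-5 - 3.0126e-9*I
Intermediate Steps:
P(Z, T) = T³/3
K = 154579/4 (K = -3 + (143978 - 1*(-10613))/4 = -3 + (143978 + 10613)/4 = -3 + (¼)*154591 = -3 + 154591/4 = 154579/4 ≈ 38645.)
1/(K + √(-215872/66597 + o(P(-5, 6), -17))) = 1/(154579/4 + √(-215872/66597 - 17)) = 1/(154579/4 + √(-1348021/66597)) = 1/(154579/4 + I*√89774154537/66597)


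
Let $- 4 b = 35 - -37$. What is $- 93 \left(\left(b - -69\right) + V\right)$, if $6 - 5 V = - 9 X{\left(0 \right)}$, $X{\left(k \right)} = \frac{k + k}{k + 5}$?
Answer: $- \frac{24273}{5} \approx -4854.6$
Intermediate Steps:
$X{\left(k \right)} = \frac{2 k}{5 + k}$
$b = -18$ ($b = - \frac{35 - -37}{4} = - \frac{35 + 37}{4} = \left(- \frac{1}{4}\right) 72 = -18$)
$V = \frac{6}{5}$ ($V = \frac{6}{5} - \frac{\left(-9\right) 2 \cdot 0 \frac{1}{5 + 0}}{5} = \frac{6}{5} - \frac{\left(-9\right) 2 \cdot 0 \cdot \frac{1}{5}}{5} = \frac{6}{5} - \frac{\left(-9\right) 0}{5} = \frac{6}{5} - 0 = \frac{6}{5} + 0 = \frac{6}{5} \approx 1.2$)
$- 93 \left(\left(b - -69\right) + V\right) = - 93 \left(\left(-18 - -69\right) + \frac{6}{5}\right) = - 93 \left(\left(-18 + 69\right) + \frac{6}{5}\right) = - 93 \left(51 + \frac{6}{5}\right) = \left(-93\right) \frac{261}{5} = - \frac{24273}{5}$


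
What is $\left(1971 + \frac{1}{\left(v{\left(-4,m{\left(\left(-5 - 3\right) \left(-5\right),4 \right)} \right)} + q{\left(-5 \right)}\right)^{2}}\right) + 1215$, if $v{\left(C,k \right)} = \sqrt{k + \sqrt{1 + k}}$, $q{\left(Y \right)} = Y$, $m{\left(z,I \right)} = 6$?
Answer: $3186 + \frac{1}{\left(5 - \sqrt{6 + \sqrt{7}}\right)^{2}} \approx 3186.2$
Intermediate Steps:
$\left(1971 + \frac{1}{\left(v{\left(-4,m{\left(\left(-5 - 3\right) \left(-5\right),4 \right)} \right)} + q{\left(-5 \right)}\right)^{2}}\right) + 1215 = \left(1971 + \frac{1}{\left(\sqrt{6 + \sqrt{1 + 6}} - 5\right)^{2}}\right) + 1215 = \left(1971 + \frac{1}{\left(\sqrt{6 + \sqrt{7}} - 5\right)^{2}}\right) + 1215 = \left(1971 + \frac{1}{\left(-5 + \sqrt{6 + \sqrt{7}}\right)^{2}}\right) + 1215 = 3186 + \frac{1}{\left(-5 + \sqrt{6 + \sqrt{7}}\right)^{2}}$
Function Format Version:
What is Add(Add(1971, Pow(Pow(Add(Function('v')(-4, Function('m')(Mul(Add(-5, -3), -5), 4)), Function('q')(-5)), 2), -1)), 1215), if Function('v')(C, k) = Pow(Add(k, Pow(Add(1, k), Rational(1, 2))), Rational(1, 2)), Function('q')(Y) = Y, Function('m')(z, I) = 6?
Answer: Add(3186, Pow(Add(5, Mul(-1, Pow(Add(6, Pow(7, Rational(1, 2))), Rational(1, 2)))), -2)) ≈ 3186.2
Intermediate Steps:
Add(Add(1971, Pow(Pow(Add(Function('v')(-4, Function('m')(Mul(Add(-5, -3), -5), 4)), Function('q')(-5)), 2), -1)), 1215) = Add(Add(1971, Pow(Pow(Add(Pow(Add(6, Pow(Add(1, 6), Rational(1, 2))), Rational(1, 2)), -5), 2), -1)), 1215) = Add(Add(1971, Pow(Pow(Add(Pow(Add(6, Pow(7, Rational(1, 2))), Rational(1, 2)), -5), 2), -1)), 1215) = Add(Add(1971, Pow(Pow(Add(-5, Pow(Add(6, Pow(7, Rational(1, 2))), Rational(1, 2))), 2), -1)), 1215) = Add(Add(1971, Pow(Add(-5, Pow(Add(6, Pow(7, Rational(1, 2))), Rational(1, 2))), -2)), 1215) = Add(3186, Pow(Add(-5, Pow(Add(6, Pow(7, Rational(1, 2))), Rational(1, 2))), -2))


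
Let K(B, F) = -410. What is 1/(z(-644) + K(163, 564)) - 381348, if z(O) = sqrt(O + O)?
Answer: -32297887717/84694 - I*sqrt(322)/84694 ≈ -3.8135e+5 - 0.00021187*I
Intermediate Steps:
z(O) = sqrt(2)*sqrt(O) (z(O) = sqrt(2*O) = sqrt(2)*sqrt(O))
1/(z(-644) + K(163, 564)) - 381348 = 1/(sqrt(2)*sqrt(-644) - 410) - 381348 = 1/(sqrt(2)*(2*I*sqrt(161)) - 410) - 381348 = 1/(2*I*sqrt(322) - 410) - 381348 = 1/(-410 + 2*I*sqrt(322)) - 381348 = -381348 + 1/(-410 + 2*I*sqrt(322))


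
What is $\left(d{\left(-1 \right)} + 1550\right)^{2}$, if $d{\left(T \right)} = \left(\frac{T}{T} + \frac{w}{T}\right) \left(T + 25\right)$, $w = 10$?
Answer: $1779556$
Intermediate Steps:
$d{\left(T \right)} = \left(1 + \frac{10}{T}\right) \left(25 + T\right)$ ($d{\left(T \right)} = \left(\frac{T}{T} + \frac{10}{T}\right) \left(T + 25\right) = \left(1 + \frac{10}{T}\right) \left(25 + T\right)$)
$\left(d{\left(-1 \right)} + 1550\right)^{2} = \left(\left(35 - 1 + \frac{250}{-1}\right) + 1550\right)^{2} = \left(\left(35 - 1 + 250 \left(-1\right)\right) + 1550\right)^{2} = \left(\left(35 - 1 - 250\right) + 1550\right)^{2} = \left(-216 + 1550\right)^{2} = 1334^{2} = 1779556$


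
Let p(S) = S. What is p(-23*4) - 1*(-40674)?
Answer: 40582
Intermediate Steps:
p(-23*4) - 1*(-40674) = -23*4 - 1*(-40674) = -92 + 40674 = 40582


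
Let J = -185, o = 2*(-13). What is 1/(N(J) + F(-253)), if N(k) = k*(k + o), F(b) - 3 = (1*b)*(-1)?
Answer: 1/39291 ≈ 2.5451e-5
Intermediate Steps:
o = -26
F(b) = 3 - b (F(b) = 3 + (1*b)*(-1) = 3 + b*(-1) = 3 - b)
N(k) = k*(-26 + k) (N(k) = k*(k - 26) = k*(-26 + k))
1/(N(J) + F(-253)) = 1/(-185*(-26 - 185) + (3 - 1*(-253))) = 1/(-185*(-211) + (3 + 253)) = 1/(39035 + 256) = 1/39291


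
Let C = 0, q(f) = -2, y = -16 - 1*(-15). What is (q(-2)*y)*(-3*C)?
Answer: 0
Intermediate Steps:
y = -1 (y = -16 + 15 = -1)
(q(-2)*y)*(-3*C) = (-2*(-1))*(-3*0) = 2*0 = 0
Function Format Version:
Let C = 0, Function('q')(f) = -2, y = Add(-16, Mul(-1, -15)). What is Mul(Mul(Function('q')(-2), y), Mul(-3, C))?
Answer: 0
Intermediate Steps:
y = -1 (y = Add(-16, 15) = -1)
Mul(Mul(Function('q')(-2), y), Mul(-3, C)) = Mul(Mul(-2, -1), Mul(-3, 0)) = Mul(2, 0) = 0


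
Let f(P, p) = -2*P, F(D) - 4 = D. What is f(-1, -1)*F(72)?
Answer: 152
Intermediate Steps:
F(D) = 4 + D
f(-1, -1)*F(72) = (-2*(-1))*(4 + 72) = 2*76 = 152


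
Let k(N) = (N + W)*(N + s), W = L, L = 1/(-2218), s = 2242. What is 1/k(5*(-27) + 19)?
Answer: -1109/273498207 ≈ -4.0549e-6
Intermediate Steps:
L = -1/2218 ≈ -0.00045086
W = -1/2218 ≈ -0.00045086
k(N) = (2242 + N)*(-1/2218 + N) (k(N) = (N - 1/2218)*(N + 2242) = (-1/2218 + N)*(2242 + N) = (2242 + N)*(-1/2218 + N))
1/k(5*(-27) + 19) = 1/(-1121/1109 + (5*(-27) + 19)² + 4972755*(5*(-27) + 19)/2218) = 1/(-1121/1109 + (-135 + 19)² + 4972755*(-135 + 19)/2218) = 1/(-1121/1109 + (-116)² + (4972755/2218)*(-116)) = 1/(-1121/1109 + 13456 - 288419790/1109) = 1/(-273498207/1109) = -1109/273498207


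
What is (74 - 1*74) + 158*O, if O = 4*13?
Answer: 8216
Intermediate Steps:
O = 52
(74 - 1*74) + 158*O = (74 - 1*74) + 158*52 = (74 - 74) + 8216 = 0 + 8216 = 8216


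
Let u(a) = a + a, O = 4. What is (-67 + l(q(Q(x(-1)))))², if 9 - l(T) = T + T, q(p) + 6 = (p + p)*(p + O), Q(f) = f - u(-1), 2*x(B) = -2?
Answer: 4356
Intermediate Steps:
u(a) = 2*a
x(B) = -1 (x(B) = (½)*(-2) = -1)
Q(f) = 2 + f (Q(f) = f - 2*(-1) = f - 1*(-2) = f + 2 = 2 + f)
q(p) = -6 + 2*p*(4 + p) (q(p) = -6 + (p + p)*(p + 4) = -6 + (2*p)*(4 + p) = -6 + 2*p*(4 + p))
l(T) = 9 - 2*T (l(T) = 9 - (T + T) = 9 - 2*T)
(-67 + l(q(Q(x(-1)))))² = (-67 + (9 - 2*(-6 + 2*(2 - 1)² + 8*(2 - 1))))² = (-67 + (9 - 2*(-6 + 2*1² + 8*1)))² = (-67 + (9 - 2*(-6 + 2*1 + 8)))² = (-67 + (9 - 2*(-6 + 2 + 8)))² = (-67 + (9 - 2*4))² = (-67 + (9 - 8))² = (-67 + 1)² = (-66)² = 4356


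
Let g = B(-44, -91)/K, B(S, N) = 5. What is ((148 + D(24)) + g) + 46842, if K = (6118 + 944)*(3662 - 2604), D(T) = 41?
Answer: 351396631481/7471596 ≈ 47031.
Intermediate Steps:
K = 7471596 (K = 7062*1058 = 7471596)
g = 5/7471596 ≈ 6.6920e-7
((148 + D(24)) + g) + 46842 = ((148 + 41) + 5/7471596) + 46842 = (189 + 5/7471596) + 46842 = 1412131649/7471596 + 46842 = 351396631481/7471596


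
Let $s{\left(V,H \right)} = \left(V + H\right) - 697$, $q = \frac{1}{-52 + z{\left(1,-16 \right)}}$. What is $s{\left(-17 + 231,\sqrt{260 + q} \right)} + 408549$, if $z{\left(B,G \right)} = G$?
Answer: $408066 + \frac{\sqrt{300543}}{34} \approx 4.0808 \cdot 10^{5}$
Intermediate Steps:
$q = - \frac{1}{68}$ ($q = \frac{1}{-52 - 16} = \frac{1}{-68} = - \frac{1}{68} \approx -0.014706$)
$s{\left(V,H \right)} = -697 + H + V$ ($s{\left(V,H \right)} = \left(H + V\right) - 697 = -697 + H + V$)
$s{\left(-17 + 231,\sqrt{260 + q} \right)} + 408549 = \left(-697 + \sqrt{260 - \frac{1}{68}} + \left(-17 + 231\right)\right) + 408549 = \left(-697 + \sqrt{\frac{17679}{68}} + 214\right) + 408549 = \left(-697 + \frac{\sqrt{300543}}{34} + 214\right) + 408549 = \left(-483 + \frac{\sqrt{300543}}{34}\right) + 408549 = 408066 + \frac{\sqrt{300543}}{34}$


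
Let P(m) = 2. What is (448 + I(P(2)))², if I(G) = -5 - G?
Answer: 194481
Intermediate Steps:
(448 + I(P(2)))² = (448 + (-5 - 1*2))² = (448 + (-5 - 2))² = (448 - 7)² = 441² = 194481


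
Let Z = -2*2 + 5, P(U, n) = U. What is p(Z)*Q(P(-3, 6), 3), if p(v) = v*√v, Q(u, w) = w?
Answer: 3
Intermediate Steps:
Z = 1 (Z = -4 + 5 = 1)
p(v) = v^(3/2)
p(Z)*Q(P(-3, 6), 3) = 1^(3/2)*3 = 1*3 = 3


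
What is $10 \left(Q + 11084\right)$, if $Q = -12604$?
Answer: $-15200$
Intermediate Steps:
$10 \left(Q + 11084\right) = 10 \left(-12604 + 11084\right) = 10 \left(-1520\right) = -15200$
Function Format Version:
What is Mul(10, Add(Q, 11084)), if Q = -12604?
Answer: -15200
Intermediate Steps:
Mul(10, Add(Q, 11084)) = Mul(10, Add(-12604, 11084)) = Mul(10, -1520) = -15200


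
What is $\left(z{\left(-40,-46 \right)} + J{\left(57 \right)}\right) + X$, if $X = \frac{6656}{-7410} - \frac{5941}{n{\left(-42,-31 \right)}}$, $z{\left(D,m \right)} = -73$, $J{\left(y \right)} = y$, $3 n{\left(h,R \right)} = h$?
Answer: $\frac{1625761}{3990} \approx 407.46$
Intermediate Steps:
$n{\left(h,R \right)} = \frac{h}{3}$
$X = \frac{1689601}{3990}$ ($X = \frac{6656}{-7410} - \frac{5941}{\frac{1}{3} \left(-42\right)} = 6656 \left(- \frac{1}{7410}\right) - \frac{5941}{-14} = - \frac{256}{285} - - \frac{5941}{14} = - \frac{256}{285} + \frac{5941}{14} = \frac{1689601}{3990} \approx 423.46$)
$\left(z{\left(-40,-46 \right)} + J{\left(57 \right)}\right) + X = \left(-73 + 57\right) + \frac{1689601}{3990} = -16 + \frac{1689601}{3990} = \frac{1625761}{3990}$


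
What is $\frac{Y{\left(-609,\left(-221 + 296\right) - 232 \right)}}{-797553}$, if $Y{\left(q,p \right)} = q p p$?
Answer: $\frac{5003747}{265851} \approx 18.822$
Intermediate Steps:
$Y{\left(q,p \right)} = q p^{2}$ ($Y{\left(q,p \right)} = p q p = q p^{2}$)
$\frac{Y{\left(-609,\left(-221 + 296\right) - 232 \right)}}{-797553} = \frac{\left(-609\right) \left(\left(-221 + 296\right) - 232\right)^{2}}{-797553} = - 609 \left(75 - 232\right)^{2} \left(- \frac{1}{797553}\right) = - 609 \left(-157\right)^{2} \left(- \frac{1}{797553}\right) = \left(-609\right) 24649 \left(- \frac{1}{797553}\right) = \left(-15011241\right) \left(- \frac{1}{797553}\right) = \frac{5003747}{265851}$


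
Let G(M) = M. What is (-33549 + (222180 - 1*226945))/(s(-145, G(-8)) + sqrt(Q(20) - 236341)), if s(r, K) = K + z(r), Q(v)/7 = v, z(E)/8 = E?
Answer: 44750752/1600425 + 38314*I*sqrt(236201)/1600425 ≈ 27.962 + 11.635*I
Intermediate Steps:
z(E) = 8*E
Q(v) = 7*v
s(r, K) = K + 8*r
(-33549 + (222180 - 1*226945))/(s(-145, G(-8)) + sqrt(Q(20) - 236341)) = (-33549 + (222180 - 1*226945))/((-8 + 8*(-145)) + sqrt(7*20 - 236341)) = (-33549 + (222180 - 226945))/((-8 - 1160) + sqrt(140 - 236341)) = (-33549 - 4765)/(-1168 + sqrt(-236201)) = -38314/(-1168 + I*sqrt(236201))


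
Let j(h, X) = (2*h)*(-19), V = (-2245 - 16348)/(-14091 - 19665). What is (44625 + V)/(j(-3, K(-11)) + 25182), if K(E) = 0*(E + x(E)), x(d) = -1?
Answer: 1506380093/853891776 ≈ 1.7641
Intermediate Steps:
K(E) = 0 (K(E) = 0*(E - 1) = 0*(-1 + E) = 0)
V = 18593/33756 (V = -18593/(-33756) = -18593*(-1/33756) = 18593/33756 ≈ 0.55081)
j(h, X) = -38*h
(44625 + V)/(j(-3, K(-11)) + 25182) = (44625 + 18593/33756)/(-38*(-3) + 25182) = 1506380093/(33756*(114 + 25182)) = (1506380093/33756)/25296 = (1506380093/33756)*(1/25296) = 1506380093/853891776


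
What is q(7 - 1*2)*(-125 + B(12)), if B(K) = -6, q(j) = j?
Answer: -655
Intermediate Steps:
q(7 - 1*2)*(-125 + B(12)) = (7 - 1*2)*(-125 - 6) = (7 - 2)*(-131) = 5*(-131) = -655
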